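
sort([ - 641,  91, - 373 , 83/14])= [ - 641, - 373  ,  83/14,  91 ] 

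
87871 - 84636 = 3235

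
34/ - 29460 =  - 17/14730 =- 0.00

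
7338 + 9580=16918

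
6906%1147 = 24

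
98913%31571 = 4200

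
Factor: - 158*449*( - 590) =41855780 = 2^2*5^1*59^1 * 79^1*449^1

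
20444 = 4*5111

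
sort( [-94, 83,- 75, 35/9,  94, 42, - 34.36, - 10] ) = [ - 94 , - 75 , - 34.36, - 10, 35/9,42, 83, 94]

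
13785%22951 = 13785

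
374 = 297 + 77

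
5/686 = 5/686 = 0.01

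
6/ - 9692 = - 1+4843/4846 = -0.00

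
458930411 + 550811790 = 1009742201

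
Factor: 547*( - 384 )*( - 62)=2^8*3^1*31^1*547^1 = 13022976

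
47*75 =3525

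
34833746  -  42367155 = -7533409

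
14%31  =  14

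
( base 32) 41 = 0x81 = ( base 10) 129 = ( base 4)2001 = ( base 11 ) 108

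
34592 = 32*1081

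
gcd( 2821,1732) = 1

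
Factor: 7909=11^1 * 719^1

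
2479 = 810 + 1669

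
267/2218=267/2218 =0.12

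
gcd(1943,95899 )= 1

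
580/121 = 580/121= 4.79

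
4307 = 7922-3615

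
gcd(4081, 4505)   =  53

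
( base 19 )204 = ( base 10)726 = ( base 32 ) mm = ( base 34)lc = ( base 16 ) 2D6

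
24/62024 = 3/7753 = 0.00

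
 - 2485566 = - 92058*27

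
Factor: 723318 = 2^1*3^1* 29^1*4157^1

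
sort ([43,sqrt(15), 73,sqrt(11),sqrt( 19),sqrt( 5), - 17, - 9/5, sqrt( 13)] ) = [ - 17,-9/5,  sqrt( 5),sqrt( 11 ), sqrt( 13),sqrt(15 ),sqrt( 19) , 43, 73]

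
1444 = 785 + 659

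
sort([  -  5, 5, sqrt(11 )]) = [ - 5,sqrt (11), 5] 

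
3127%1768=1359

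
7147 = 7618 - 471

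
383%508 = 383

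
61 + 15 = 76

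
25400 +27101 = 52501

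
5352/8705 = 5352/8705 = 0.61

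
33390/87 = 11130/29 =383.79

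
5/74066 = 5/74066 = 0.00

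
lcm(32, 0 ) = 0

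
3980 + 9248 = 13228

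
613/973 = 613/973  =  0.63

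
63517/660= 96 + 157/660 = 96.24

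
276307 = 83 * 3329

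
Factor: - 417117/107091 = - 3^ ( - 1)*73^(  -  1 ) * 853^1 = - 853/219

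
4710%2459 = 2251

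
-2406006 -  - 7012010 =4606004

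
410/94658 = 205/47329 = 0.00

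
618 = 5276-4658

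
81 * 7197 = 582957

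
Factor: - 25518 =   -  2^1 *3^1*4253^1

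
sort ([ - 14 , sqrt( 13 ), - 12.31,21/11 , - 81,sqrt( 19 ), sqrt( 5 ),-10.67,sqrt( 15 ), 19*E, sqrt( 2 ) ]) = [-81, - 14, - 12.31, - 10.67, sqrt( 2 ), 21/11 , sqrt( 5), sqrt(13 ), sqrt(15),sqrt(  19 ), 19*E ]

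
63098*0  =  0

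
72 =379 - 307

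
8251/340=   8251/340= 24.27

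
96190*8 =769520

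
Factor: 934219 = 11^1 * 13^1*47^1 *139^1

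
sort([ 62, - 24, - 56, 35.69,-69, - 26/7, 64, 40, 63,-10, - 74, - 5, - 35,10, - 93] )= [ - 93, - 74, - 69, - 56 ,  -  35, - 24, - 10, - 5 , - 26/7, 10,35.69,40, 62, 63,64]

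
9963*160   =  1594080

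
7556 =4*1889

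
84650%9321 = 761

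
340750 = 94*3625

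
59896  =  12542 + 47354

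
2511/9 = 279 = 279.00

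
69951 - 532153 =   -  462202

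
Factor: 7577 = 7577^1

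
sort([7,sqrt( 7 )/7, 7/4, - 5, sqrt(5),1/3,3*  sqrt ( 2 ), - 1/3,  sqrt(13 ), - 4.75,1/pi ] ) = [ - 5,- 4.75, - 1/3, 1/pi,1/3,sqrt( 7)/7,7/4,sqrt(5) , sqrt( 13),3*sqrt (2) , 7] 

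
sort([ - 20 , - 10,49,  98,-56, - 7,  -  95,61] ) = [  -  95, - 56,-20, - 10, - 7, 49, 61,98] 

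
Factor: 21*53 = 3^1*7^1*53^1 = 1113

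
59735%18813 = 3296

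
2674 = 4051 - 1377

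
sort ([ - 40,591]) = [ - 40,  591]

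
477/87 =5 + 14/29=5.48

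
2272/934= 1136/467=2.43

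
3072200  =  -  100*( - 30722 ) 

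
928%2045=928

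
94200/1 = 94200=94200.00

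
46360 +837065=883425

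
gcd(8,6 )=2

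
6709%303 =43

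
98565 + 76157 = 174722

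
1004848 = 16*62803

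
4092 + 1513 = 5605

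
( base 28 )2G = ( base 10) 72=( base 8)110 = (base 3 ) 2200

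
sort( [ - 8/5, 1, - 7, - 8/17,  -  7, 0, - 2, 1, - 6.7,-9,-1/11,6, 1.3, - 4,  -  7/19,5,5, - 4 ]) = [  -  9,  -  7,  -  7,  -  6.7,- 4,  -  4,- 2, - 8/5,-8/17, - 7/19, - 1/11,0, 1,1, 1.3,5,5,6]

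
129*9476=1222404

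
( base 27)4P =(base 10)133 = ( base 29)4h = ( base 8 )205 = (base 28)4l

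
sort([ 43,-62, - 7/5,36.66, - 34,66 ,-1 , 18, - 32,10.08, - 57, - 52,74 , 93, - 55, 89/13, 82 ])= [ - 62, - 57, - 55, - 52, - 34,-32, - 7/5,-1,  89/13,10.08,18,36.66,43,66, 74, 82,  93 ]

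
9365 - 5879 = 3486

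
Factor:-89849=-89849^1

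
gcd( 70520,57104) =344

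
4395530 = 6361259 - 1965729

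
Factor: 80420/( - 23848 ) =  - 2^ ( - 1 )*5^1 * 11^( - 1) * 271^( - 1 )*4021^1= - 20105/5962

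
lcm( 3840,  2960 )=142080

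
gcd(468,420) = 12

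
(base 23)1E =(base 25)1c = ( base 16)25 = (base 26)1B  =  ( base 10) 37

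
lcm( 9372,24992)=74976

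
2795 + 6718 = 9513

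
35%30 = 5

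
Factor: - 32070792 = -2^3*3^1*13^2*7907^1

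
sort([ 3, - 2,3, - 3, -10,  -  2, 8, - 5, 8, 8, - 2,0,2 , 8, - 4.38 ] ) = [ - 10, - 5,-4.38 , - 3, - 2, - 2, - 2, 0, 2, 3, 3, 8 , 8, 8,8 ] 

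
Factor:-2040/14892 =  - 10/73 = - 2^1 * 5^1*73^( - 1)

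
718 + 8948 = 9666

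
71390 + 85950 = 157340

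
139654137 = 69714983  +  69939154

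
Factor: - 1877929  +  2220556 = 3^1*19^1*6011^1= 342627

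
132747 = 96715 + 36032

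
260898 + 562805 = 823703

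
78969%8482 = 2631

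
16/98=8/49 = 0.16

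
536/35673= 536/35673  =  0.02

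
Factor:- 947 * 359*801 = -272318373 = -3^2*89^1 *359^1*947^1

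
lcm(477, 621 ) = 32913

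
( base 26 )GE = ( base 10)430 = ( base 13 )271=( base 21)KA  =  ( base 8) 656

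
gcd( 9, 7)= 1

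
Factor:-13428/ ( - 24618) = 2^1*3^1*11^(  -  1 ) = 6/11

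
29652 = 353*84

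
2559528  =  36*71098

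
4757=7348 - 2591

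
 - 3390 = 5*(- 678 ) 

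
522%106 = 98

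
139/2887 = 139/2887= 0.05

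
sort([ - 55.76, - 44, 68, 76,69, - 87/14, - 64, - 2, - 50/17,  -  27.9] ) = [ - 64, - 55.76,  -  44  , - 27.9, - 87/14, - 50/17,  -  2,68,69, 76 ]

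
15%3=0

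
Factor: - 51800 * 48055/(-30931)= 2^3*5^3*7^2*37^1*1373^1 * 30931^(  -  1 ) = 2489249000/30931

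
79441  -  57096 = 22345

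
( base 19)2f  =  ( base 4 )311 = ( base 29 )1o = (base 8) 65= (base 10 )53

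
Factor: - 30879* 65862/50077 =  - 2033752698/50077 = - 2^1*3^4*47^1*73^1*3659^1*50077^ ( - 1 ) 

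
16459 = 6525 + 9934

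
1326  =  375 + 951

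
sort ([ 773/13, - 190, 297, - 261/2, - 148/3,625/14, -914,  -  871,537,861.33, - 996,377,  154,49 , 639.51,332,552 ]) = [ - 996, - 914, - 871, - 190, - 261/2, - 148/3,625/14,49, 773/13, 154, 297,332,377,537, 552,639.51,861.33]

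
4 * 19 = 76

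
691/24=691/24 = 28.79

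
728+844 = 1572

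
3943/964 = 4 + 87/964= 4.09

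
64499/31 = 64499/31   =  2080.61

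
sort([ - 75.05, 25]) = [ - 75.05,25] 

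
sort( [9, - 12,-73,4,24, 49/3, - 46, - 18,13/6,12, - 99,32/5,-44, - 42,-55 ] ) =[-99, - 73, - 55,-46, - 44,-42, - 18 , - 12,13/6,4 , 32/5,9,12,49/3,24]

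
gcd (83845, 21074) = 41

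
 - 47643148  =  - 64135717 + 16492569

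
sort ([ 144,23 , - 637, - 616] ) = [  -  637,- 616,23,144] 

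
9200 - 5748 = 3452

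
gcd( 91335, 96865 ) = 5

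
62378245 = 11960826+50417419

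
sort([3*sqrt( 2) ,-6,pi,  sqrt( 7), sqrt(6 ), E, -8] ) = [  -  8, - 6,sqrt( 6), sqrt( 7 ), E, pi, 3*sqrt(2) ]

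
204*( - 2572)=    - 524688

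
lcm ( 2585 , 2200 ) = 103400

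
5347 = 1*5347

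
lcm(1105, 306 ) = 19890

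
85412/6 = 14235 + 1/3 = 14235.33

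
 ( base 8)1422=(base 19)237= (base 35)MG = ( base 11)655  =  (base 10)786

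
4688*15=70320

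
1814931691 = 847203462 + 967728229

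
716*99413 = 71179708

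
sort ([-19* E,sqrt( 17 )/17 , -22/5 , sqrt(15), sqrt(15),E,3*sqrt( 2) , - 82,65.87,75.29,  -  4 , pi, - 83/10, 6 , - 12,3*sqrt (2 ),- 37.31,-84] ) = [ - 84, - 82, - 19*E,-37.31,  -  12, - 83/10,-22/5, - 4,sqrt( 17)/17 , E , pi, sqrt( 15),sqrt( 15), 3*sqrt( 2),3*sqrt(2),6,65.87,75.29]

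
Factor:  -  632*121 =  - 76472 =- 2^3*11^2*79^1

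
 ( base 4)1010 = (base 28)2c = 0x44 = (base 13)53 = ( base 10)68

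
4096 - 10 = 4086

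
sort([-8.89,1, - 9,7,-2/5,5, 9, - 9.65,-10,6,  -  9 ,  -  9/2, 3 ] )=[  -  10, - 9.65,- 9, - 9, - 8.89, - 9/2, - 2/5,1, 3 , 5, 6,7,9 ] 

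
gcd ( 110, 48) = 2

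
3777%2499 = 1278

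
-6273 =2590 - 8863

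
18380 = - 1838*( - 10)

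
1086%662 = 424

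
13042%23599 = 13042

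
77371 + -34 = 77337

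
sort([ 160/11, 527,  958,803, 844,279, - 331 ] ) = [-331, 160/11, 279,527, 803, 844,  958 ] 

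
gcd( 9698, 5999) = 1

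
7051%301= 128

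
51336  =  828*62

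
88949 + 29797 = 118746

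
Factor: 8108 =2^2*2027^1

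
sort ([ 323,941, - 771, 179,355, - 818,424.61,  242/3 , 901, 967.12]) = [ - 818, - 771,  242/3,179, 323,355, 424.61, 901,941, 967.12]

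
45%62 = 45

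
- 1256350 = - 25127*50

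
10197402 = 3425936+6771466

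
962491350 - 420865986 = 541625364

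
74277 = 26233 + 48044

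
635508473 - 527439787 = 108068686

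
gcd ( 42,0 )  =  42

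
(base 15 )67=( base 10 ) 97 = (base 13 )76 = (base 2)1100001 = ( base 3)10121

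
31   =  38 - 7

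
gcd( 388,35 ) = 1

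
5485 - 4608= 877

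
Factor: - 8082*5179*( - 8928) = 373696421184 = 2^6*3^4*31^1*449^1*5179^1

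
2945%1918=1027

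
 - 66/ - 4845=22/1615 = 0.01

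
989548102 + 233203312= 1222751414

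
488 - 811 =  - 323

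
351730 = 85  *4138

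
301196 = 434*694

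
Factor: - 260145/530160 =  - 2^( -4 )*3^2*41^1  *47^( -1 ) = -369/752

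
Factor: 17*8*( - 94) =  - 2^4*17^1*47^1=- 12784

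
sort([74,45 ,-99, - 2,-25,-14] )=[-99, - 25,-14, - 2,45,74]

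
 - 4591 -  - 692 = -3899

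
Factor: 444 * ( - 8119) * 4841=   -  17451011076 =- 2^2*3^1  *23^1* 37^1 * 47^1*103^1 * 353^1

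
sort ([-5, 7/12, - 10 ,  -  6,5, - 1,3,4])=[ - 10,-6, - 5,  -  1,7/12,  3 , 4,5]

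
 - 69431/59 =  - 69431/59=- 1176.80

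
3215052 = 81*39692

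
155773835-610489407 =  - 454715572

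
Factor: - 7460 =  - 2^2*5^1*373^1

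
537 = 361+176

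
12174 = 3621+8553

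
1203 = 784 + 419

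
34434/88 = 17217/44 = 391.30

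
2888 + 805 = 3693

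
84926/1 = 84926 = 84926.00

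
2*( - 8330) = -16660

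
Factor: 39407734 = 2^1 * 17^1*683^1*1697^1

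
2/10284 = 1/5142 = 0.00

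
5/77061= 5/77061=0.00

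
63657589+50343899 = 114001488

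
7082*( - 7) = - 49574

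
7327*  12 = 87924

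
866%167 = 31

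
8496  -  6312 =2184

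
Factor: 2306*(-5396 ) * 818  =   - 10178517968 = - 2^4*19^1*  71^1*409^1*1153^1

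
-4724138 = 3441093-8165231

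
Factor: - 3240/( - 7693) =2^3*3^4 * 5^1*  7^(-2)*157^(- 1 )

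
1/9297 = 1/9297 = 0.00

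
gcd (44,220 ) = 44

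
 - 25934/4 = - 6484 + 1/2 =- 6483.50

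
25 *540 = 13500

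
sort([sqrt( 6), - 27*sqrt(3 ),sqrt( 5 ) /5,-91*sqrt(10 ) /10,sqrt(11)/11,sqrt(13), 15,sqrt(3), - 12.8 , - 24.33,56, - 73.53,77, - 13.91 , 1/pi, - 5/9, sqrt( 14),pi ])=[-73.53,-27*sqrt( 3 ), - 91*sqrt(10)/10,  -  24.33,-13.91, -12.8, - 5/9,sqrt (11)/11, 1/pi,sqrt ( 5)/5, sqrt(3), sqrt ( 6 ),  pi , sqrt(13),sqrt( 14), 15, 56 , 77]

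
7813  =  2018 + 5795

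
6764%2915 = 934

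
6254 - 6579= -325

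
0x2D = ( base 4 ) 231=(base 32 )1d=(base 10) 45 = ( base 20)25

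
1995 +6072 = 8067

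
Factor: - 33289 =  - 33289^1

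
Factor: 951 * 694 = 659994 = 2^1*3^1*317^1*347^1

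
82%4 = 2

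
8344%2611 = 511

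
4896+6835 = 11731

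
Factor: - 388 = -2^2*97^1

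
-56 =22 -78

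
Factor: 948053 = 948053^1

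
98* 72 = 7056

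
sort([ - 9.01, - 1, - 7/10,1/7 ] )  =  [-9.01,-1, - 7/10, 1/7]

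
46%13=7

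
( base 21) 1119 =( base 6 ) 113020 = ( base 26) ea8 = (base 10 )9732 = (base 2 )10011000000100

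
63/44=63/44= 1.43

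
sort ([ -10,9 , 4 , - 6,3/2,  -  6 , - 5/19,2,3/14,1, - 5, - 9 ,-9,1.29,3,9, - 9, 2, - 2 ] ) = [  -  10,-9, - 9 , - 9, - 6 , - 6, - 5, - 2, - 5/19, 3/14, 1, 1.29,3/2,2, 2,3 , 4, 9,9]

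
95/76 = 5/4 = 1.25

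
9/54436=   9/54436 = 0.00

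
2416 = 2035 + 381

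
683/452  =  683/452 = 1.51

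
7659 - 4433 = 3226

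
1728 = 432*4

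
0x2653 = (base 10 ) 9811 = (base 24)H0J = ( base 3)111110101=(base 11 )740a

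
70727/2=70727/2=35363.50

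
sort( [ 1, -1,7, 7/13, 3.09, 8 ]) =[-1,  7/13, 1, 3.09,7, 8 ]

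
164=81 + 83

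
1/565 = 1/565 = 0.00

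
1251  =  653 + 598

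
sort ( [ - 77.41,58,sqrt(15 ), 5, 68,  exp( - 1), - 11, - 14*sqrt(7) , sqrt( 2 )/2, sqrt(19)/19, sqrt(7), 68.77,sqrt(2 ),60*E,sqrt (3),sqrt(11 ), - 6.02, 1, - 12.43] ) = [ - 77.41, - 14 * sqrt(7 ), - 12.43, - 11,  -  6.02  ,  sqrt( 19 )/19, exp( - 1),sqrt( 2 ) /2 , 1,sqrt(2 ), sqrt(3), sqrt(7 ), sqrt(11), sqrt(15 ), 5 , 58, 68,68.77, 60*E]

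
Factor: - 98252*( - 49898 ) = 4902578296 = 2^3 * 7^1*11^2*29^1*61^1*409^1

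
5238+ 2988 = 8226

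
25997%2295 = 752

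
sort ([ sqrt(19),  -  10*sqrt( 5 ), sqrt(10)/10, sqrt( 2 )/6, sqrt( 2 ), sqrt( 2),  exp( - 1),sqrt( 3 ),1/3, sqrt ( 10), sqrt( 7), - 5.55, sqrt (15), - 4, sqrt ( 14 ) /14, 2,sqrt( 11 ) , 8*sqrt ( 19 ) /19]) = [ - 10*sqrt ( 5 ), - 5.55, - 4,sqrt( 2 )/6,  sqrt( 14 ) /14,sqrt( 10 ) /10, 1/3,exp(-1), sqrt ( 2), sqrt( 2) , sqrt (3), 8*sqrt(19 ) /19, 2, sqrt( 7 ), sqrt( 10),  sqrt( 11),sqrt( 15), sqrt( 19 )] 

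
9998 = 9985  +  13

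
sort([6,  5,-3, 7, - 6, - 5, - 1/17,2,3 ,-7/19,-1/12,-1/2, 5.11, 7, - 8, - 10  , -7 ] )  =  [ - 10, - 8,- 7, - 6,-5, - 3,  -  1/2, - 7/19, - 1/12,-1/17,  2, 3, 5,5.11,6, 7, 7 ] 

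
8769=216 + 8553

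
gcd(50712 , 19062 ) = 6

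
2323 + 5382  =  7705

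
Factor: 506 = 2^1*11^1* 23^1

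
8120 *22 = 178640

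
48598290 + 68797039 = 117395329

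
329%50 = 29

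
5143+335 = 5478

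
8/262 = 4/131=0.03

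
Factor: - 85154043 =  - 3^1*13^1*89^1 * 24533^1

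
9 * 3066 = 27594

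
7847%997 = 868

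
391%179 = 33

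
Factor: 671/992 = 2^ (- 5) *11^1*  31^( - 1 )*61^1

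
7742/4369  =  7742/4369 = 1.77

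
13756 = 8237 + 5519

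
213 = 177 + 36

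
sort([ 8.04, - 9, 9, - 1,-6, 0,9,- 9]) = [ - 9,-9, - 6,  -  1, 0,8.04 , 9, 9] 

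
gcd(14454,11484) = 198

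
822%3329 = 822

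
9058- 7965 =1093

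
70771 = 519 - -70252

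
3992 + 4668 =8660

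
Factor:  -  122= -2^1 * 61^1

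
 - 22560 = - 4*5640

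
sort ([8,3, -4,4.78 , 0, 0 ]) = [ - 4,0, 0,3, 4.78,  8]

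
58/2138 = 29/1069 = 0.03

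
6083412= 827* 7356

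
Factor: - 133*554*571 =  - 2^1*7^1*19^1*277^1 * 571^1 = - 42072422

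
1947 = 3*649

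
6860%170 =60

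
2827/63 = 44+55/63 = 44.87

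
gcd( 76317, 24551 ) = 1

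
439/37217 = 439/37217 = 0.01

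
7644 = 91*84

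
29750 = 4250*7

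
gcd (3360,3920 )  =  560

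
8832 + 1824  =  10656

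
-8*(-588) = 4704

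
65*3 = 195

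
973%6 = 1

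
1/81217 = 1/81217 = 0.00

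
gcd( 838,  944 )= 2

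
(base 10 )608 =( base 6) 2452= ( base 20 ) 1a8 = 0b1001100000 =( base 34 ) hu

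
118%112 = 6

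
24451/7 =3493 = 3493.00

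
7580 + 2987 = 10567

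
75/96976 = 75/96976 = 0.00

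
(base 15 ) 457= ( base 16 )3D6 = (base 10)982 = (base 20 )292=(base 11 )813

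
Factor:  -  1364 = -2^2*11^1*31^1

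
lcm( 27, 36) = 108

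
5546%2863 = 2683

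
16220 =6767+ 9453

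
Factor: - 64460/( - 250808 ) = 55/214 = 2^( -1 )* 5^1 * 11^1* 107^ ( - 1)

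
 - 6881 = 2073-8954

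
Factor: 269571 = 3^1 * 59^1*1523^1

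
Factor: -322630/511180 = - 77/122 = - 2^( - 1)  *  7^1*11^1*61^( - 1) 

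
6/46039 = 6/46039 = 0.00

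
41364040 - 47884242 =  - 6520202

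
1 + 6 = 7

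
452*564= 254928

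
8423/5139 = 1 + 3284/5139=1.64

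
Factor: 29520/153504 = 5/26  =  2^( - 1)*5^1*13^ ( - 1) 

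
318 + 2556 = 2874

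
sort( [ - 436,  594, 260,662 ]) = [-436, 260, 594,662]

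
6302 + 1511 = 7813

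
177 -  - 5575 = 5752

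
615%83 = 34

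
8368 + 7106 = 15474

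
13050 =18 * 725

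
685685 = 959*715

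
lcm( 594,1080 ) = 11880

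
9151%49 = 37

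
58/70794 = 29/35397 = 0.00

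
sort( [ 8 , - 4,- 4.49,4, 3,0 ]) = [  -  4.49, - 4,  0, 3,4, 8]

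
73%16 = 9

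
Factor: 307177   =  13^1*23629^1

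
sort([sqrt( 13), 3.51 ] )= [ 3.51, sqrt( 13) ] 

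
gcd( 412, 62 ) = 2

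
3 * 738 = 2214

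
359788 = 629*572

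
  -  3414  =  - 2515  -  899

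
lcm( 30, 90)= 90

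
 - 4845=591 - 5436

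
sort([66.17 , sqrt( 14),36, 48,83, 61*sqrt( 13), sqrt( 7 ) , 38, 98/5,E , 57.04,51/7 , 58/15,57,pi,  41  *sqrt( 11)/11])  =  [ sqrt ( 7),E,pi, sqrt( 14 ), 58/15, 51/7, 41*sqrt (11 ) /11,  98/5, 36,38, 48,57,57.04 , 66.17, 83,61 *sqrt( 13)]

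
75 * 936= 70200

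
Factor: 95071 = 95071^1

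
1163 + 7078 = 8241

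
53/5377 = 53/5377 = 0.01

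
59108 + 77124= 136232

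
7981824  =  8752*912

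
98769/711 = 138 + 217/237 = 138.92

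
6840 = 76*90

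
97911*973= 95267403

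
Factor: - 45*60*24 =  - 64800 = - 2^5 * 3^4*5^2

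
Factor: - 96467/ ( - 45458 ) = 13781/6494 = 2^( - 1)*17^( - 1)*191^(-1) * 13781^1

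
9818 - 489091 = -479273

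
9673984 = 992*9752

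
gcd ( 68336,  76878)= 8542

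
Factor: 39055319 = 31^1*1049^1*1201^1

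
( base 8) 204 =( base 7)246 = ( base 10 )132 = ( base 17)7D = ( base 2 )10000100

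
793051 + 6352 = 799403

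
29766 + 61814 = 91580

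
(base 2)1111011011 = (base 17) 371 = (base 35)s7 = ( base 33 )tu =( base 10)987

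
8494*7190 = 61071860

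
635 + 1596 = 2231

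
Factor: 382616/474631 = 2^3*13^2 * 283^1 * 521^(-1)*911^ ( - 1)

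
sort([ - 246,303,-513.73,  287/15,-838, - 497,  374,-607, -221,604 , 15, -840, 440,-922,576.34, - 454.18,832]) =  [-922, - 840,-838, - 607, - 513.73 ,-497,-454.18,-246,-221,15, 287/15,303 , 374,440, 576.34,604, 832] 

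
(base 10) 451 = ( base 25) I1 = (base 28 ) g3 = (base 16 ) 1C3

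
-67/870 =-67/870= -0.08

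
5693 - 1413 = 4280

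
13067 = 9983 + 3084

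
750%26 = 22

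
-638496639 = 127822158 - 766318797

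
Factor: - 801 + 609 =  - 192 = -  2^6 * 3^1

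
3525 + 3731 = 7256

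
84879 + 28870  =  113749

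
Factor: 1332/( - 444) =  - 3^1 =- 3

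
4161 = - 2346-  -  6507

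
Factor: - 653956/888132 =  - 163489/222033 = - 3^( - 1)*7^( - 1 ) * 17^1*59^1*97^(-1)*109^( - 1 ) * 163^1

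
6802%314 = 208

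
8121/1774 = 8121/1774  =  4.58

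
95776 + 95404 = 191180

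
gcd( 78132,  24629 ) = 1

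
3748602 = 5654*663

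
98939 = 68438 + 30501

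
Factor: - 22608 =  - 2^4*3^2 * 157^1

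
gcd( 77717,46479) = 1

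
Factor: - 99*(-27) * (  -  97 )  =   - 3^5 * 11^1*97^1 = - 259281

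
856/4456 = 107/557 = 0.19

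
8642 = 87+8555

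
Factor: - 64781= - 64781^1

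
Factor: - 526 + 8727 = 59^1*139^1= 8201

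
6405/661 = 9+456/661= 9.69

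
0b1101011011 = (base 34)p9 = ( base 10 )859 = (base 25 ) 199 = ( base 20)22j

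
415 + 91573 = 91988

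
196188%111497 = 84691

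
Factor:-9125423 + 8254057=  -2^1*463^1 *941^1 = - 871366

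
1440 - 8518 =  - 7078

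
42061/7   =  6008 + 5/7 = 6008.71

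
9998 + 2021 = 12019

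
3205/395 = 641/79= 8.11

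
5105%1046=921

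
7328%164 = 112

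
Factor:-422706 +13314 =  - 2^4*3^2*2843^1 = - 409392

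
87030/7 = 12432 + 6/7 = 12432.86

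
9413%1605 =1388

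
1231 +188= 1419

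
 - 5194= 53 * (-98 ) 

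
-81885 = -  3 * 27295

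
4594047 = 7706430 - 3112383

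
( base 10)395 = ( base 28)E3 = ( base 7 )1103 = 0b110001011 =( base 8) 613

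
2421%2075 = 346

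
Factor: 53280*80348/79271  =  2^7 * 3^2*5^1*17^(-1 )*37^1 * 53^1*379^1*4663^(-1 ) = 4280941440/79271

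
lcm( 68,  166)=5644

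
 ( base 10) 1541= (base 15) 6cb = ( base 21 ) 3A8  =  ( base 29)1O4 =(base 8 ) 3005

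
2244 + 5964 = 8208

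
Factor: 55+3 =2^1*29^1  =  58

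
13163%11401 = 1762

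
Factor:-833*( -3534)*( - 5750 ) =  - 16926976500 = - 2^2*3^1*5^3*7^2*17^1*19^1*23^1*31^1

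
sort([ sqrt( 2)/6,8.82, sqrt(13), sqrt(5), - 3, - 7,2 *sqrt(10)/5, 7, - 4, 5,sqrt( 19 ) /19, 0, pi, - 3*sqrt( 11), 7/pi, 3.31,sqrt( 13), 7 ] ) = [-3 *sqrt( 11),-7,  -  4, - 3, 0, sqrt(19) /19, sqrt( 2 )/6,2*sqrt( 10) /5, 7/pi,sqrt ( 5 ),pi, 3.31, sqrt(13), sqrt( 13 ), 5,7,7,8.82 ] 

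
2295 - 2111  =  184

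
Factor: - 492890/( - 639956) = 2^( - 1 )*5^1*23^1*139^( - 1 ) * 1151^( - 1 )*2143^1 = 246445/319978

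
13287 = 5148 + 8139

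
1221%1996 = 1221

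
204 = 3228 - 3024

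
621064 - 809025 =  - 187961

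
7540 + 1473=9013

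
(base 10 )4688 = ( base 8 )11120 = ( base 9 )6378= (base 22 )9f2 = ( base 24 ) 838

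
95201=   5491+89710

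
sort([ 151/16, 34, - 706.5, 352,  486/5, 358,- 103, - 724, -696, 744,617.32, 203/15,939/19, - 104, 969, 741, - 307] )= [ - 724, - 706.5, - 696, - 307, - 104, - 103, 151/16,203/15, 34,939/19, 486/5,  352, 358, 617.32,  741, 744, 969 ] 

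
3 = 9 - 6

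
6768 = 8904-2136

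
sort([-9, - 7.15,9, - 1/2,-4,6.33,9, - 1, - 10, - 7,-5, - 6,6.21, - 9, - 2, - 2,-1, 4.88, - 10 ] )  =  [ - 10, - 10 , - 9,  -  9,  -  7.15, - 7, - 6, - 5  ,-4, - 2, - 2 , - 1,  -  1,-1/2,4.88, 6.21,6.33, 9,9] 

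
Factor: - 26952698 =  - 2^1*2389^1*5641^1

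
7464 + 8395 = 15859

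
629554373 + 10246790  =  639801163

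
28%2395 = 28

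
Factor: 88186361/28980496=2^ (  -  4 )*17^1*29^1 * 71^( - 1 ) * 97^( - 1) * 263^( - 1 )  *  178877^1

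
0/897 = 0 = 0.00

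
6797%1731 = 1604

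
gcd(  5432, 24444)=2716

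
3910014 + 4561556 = 8471570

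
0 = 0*519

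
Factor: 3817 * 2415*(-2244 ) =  - 2^2*3^2*5^1*7^1*11^2*17^1*23^1*347^1 = - 20685315420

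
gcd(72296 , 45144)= 8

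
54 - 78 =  - 24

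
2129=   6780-4651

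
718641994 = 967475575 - 248833581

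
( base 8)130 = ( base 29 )31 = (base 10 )88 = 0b1011000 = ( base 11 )80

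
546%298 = 248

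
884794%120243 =43093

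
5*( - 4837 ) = -24185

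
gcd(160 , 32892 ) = 4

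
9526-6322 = 3204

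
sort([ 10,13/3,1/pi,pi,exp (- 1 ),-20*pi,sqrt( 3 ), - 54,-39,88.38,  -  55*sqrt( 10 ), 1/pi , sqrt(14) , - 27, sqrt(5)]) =[ - 55*sqrt( 10), - 20*pi, - 54, - 39, - 27,1/pi,1/pi,exp(-1),sqrt( 3 ), sqrt (5),pi,sqrt(14 ), 13/3,  10,88.38 ] 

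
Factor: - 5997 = -3^1*1999^1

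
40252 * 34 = 1368568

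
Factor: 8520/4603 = 2^3 * 3^1*5^1*  71^1 * 4603^(- 1)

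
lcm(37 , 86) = 3182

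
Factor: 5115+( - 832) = 4283 = 4283^1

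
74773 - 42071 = 32702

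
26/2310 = 13/1155 = 0.01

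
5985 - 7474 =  - 1489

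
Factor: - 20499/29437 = -3^1*6833^1*29437^( - 1 ) 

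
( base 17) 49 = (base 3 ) 2212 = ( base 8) 115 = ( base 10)77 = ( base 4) 1031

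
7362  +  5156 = 12518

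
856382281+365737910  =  1222120191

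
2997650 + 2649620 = 5647270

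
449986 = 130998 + 318988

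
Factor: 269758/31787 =2^1*7^( - 1)*19^( - 1) * 29^1 * 239^(-1)*4651^1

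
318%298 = 20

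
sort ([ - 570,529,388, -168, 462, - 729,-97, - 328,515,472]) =[ -729,-570, - 328, - 168 ,-97,388, 462, 472, 515,529]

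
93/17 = 5+8/17  =  5.47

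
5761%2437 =887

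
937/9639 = 937/9639 = 0.10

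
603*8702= 5247306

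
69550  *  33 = 2295150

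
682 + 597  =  1279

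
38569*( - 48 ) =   -  1851312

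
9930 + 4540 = 14470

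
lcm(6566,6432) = 315168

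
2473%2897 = 2473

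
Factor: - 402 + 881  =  479^1 = 479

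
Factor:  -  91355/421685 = - 17^( - 1 )*41^( - 1)*151^1 = - 151/697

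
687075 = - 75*( - 9161 )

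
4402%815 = 327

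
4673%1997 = 679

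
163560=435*376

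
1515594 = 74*20481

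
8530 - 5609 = 2921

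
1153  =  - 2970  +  4123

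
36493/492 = 74 + 85/492 =74.17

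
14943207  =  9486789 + 5456418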